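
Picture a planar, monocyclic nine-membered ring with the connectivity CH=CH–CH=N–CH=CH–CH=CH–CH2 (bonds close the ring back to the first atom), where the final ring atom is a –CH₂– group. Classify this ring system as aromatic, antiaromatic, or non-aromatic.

Because the tetrahedral CH₂ carbon is sp³ and has no p orbital in the ring π system at the CH2 position, the π system cannot extend all the way around the ring.
Hückel's rule only applies to fully conjugated rings, so this one is simply non-aromatic.

Non-aromatic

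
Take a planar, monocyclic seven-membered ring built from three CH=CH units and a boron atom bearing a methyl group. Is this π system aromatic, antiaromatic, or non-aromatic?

Aromatic

Check conjugation: every atom in a ring double bond is sp² and brings one electron to the p orbital; the boron has an empty p orbital — every position has a p orbital, so the cyclic π system is continuous.
Tallying contributions gives 3 × 2 = 6 from the double-bond units + 0 from the B(methyl) atom = 6.
That gives a 4n+2 count (6, n = 1).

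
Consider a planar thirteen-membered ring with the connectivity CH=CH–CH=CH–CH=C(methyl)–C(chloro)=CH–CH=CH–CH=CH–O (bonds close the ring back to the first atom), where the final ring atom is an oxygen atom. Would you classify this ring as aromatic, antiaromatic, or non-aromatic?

All ring atoms are sp² and supply a p orbital to the ring (the double-bond atoms are sp², each contributing one p electron; the oxygen donates one lone pair from its p orbital); the conjugation is uninterrupted.
Counting π electrons: 6 × 2 = 12 from the double-bond units + 2 from the O atom = 14.
14 = 4(3) + 2, which satisfies Hückel's 4n+2 rule.

Aromatic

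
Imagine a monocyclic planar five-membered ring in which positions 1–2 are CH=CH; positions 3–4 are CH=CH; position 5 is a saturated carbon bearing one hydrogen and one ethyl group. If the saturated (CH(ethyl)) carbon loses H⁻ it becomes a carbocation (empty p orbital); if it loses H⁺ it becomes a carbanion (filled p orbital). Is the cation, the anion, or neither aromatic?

The anion

In both ions every ring atom is sp² and contributes a p orbital, so both rings are fully conjugated.
Cation: 2 × 2 + 0 = 4 π electrons → 4(1), antiaromatic.
Anion: 2 × 2 + 2 = 6 π electrons → 4(1)+2, aromatic.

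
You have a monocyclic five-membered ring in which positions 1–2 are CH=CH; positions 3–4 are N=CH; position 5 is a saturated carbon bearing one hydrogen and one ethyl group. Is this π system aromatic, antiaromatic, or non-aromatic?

Non-aromatic

The CH(ethyl) position has four σ bonds — that saturated carbon is sp³ and has no p orbital in the ring π system — so the cyclic conjugation is interrupted.
Broken conjugation rules out both aromaticity and antiaromaticity.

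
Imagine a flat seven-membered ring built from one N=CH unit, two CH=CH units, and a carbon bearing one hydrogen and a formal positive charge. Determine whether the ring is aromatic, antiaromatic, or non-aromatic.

Aromatic

All ring atoms are sp² and supply a p orbital to the ring (the double-bond atoms are sp², each contributing one p electron; each =N– nitrogen is pyridine-type (lone pair in the sp² plane, one electron in the p orbital); the carbocation has an empty p orbital); the conjugation is uninterrupted.
π-electron count: 3 × 2 = 6 from the double-bond units + 0 from the CH(+) atom = 6.
That gives a 4n+2 count (6, n = 1).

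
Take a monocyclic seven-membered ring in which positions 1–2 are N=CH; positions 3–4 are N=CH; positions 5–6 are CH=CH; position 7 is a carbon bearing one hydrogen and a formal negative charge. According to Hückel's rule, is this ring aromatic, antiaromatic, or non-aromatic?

Check conjugation: every atom in a ring double bond is sp² and brings one electron to the p orbital; each sp² =N– keeps its lone pair in-plane and puts one electron into the π system; the carbanion's lone pair occupies the p orbital — every position has a p orbital, so the cyclic π system is continuous.
π-electron count: 3 × 2 = 6 from the double-bond units + 2 from the CH(-) atom = 8.
8 is a 4n count (n = 2), so the planar conjugated ring is antiaromatic.

Antiaromatic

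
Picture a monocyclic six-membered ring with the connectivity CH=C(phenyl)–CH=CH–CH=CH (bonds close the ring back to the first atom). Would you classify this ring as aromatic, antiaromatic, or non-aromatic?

Check conjugation: each doubly-bonded ring atom is sp² with one p-orbital electron — every position has a p orbital, so the cyclic π system is continuous.
Tallying contributions gives 3 × 2 = 6 from the 3 double-bond units.
6 = 4(1) + 2, which satisfies Hückel's 4n+2 rule.

Aromatic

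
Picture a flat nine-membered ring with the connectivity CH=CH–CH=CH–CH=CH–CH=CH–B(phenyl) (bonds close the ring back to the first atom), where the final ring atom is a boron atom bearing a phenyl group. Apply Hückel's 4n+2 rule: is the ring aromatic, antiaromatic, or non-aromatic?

Antiaromatic

Every ring atom contributes a p orbital perpendicular to the ring (every atom in a ring double bond is sp² and brings one electron to the p orbital; the boron has an empty p orbital), so the π system is cyclic and fully conjugated.
π-electron count: 4 × 2 = 8 from the double-bond units + 0 from the B(phenyl) atom = 8.
8 = 4(2); a planar, fully conjugated 4n system is antiaromatic.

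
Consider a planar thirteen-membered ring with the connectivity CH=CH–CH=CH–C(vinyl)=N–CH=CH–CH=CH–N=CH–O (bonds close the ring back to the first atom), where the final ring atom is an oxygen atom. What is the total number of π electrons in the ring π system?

Check conjugation: the double-bond atoms are sp², each contributing one p electron; each sp² =N– keeps its lone pair in-plane and puts one electron into the π system; the oxygen donates one lone pair from its p orbital — every position has a p orbital, so the cyclic π system is continuous.
Counting π electrons: 6 × 2 = 12 from the double-bond units + 2 from the O atom = 14.

14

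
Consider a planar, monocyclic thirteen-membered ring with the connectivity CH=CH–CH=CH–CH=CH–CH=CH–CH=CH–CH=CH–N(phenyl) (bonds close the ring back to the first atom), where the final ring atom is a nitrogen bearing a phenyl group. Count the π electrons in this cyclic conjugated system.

14

All ring atoms are sp² and supply a p orbital to the ring (each doubly-bonded ring atom is sp² with one p-orbital electron; the pyrrole-type nitrogen donates its lone pair from the p orbital); the conjugation is uninterrupted.
Adding the contributions, 6 × 2 = 12 from the double-bond units + 2 from the N(phenyl) atom = 14.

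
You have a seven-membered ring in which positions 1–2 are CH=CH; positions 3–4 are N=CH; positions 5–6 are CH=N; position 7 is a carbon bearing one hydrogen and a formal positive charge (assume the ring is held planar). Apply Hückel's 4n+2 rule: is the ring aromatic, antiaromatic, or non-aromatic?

Every ring atom contributes a p orbital perpendicular to the ring (each doubly-bonded ring atom is sp² with one p-orbital electron; the doubly-bonded nitrogens are pyridine-type — their lone pairs lie in the ring plane, leaving one electron in the p orbital; the carbocation has an empty p orbital), so the π system is cyclic and fully conjugated.
π-electron count: 3 × 2 = 6 from the double-bond units + 0 from the CH(+) atom = 6.
That gives a 4n+2 count (6, n = 1).

Aromatic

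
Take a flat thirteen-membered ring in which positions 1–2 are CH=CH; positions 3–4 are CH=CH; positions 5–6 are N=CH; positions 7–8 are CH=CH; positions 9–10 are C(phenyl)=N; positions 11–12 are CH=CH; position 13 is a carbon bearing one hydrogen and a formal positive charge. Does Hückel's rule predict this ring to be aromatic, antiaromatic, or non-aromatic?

Every ring atom contributes a p orbital perpendicular to the ring (each doubly-bonded ring atom is sp² with one p-orbital electron; the doubly-bonded nitrogens are pyridine-type — their lone pairs lie in the ring plane, leaving one electron in the p orbital; the carbocation has an empty p orbital), so the π system is cyclic and fully conjugated.
π-electron count: 6 × 2 = 12 from the double-bond units + 0 from the CH(+) atom = 12.
A 4n π count (12, n = 3) in a planar conjugated ring means antiaromatic.

Antiaromatic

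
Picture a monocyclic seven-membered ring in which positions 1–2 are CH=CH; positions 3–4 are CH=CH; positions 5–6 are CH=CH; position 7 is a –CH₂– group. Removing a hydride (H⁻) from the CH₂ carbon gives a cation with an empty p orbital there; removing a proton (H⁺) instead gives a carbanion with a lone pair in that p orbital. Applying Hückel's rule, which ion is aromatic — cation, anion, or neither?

The cation

Both ions have a continuous loop of p orbitals — each ring atom is sp².
Cation: 3 × 2 + 0 = 6 π electrons → 4(1)+2, aromatic.
Anion: 3 × 2 + 2 = 8 π electrons → 4(2), antiaromatic.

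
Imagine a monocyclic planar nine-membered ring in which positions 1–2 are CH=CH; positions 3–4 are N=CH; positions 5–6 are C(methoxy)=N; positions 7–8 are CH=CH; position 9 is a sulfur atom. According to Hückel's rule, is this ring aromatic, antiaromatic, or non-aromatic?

The p orbitals form a continuous loop: every atom in a ring double bond is sp² and brings one electron to the p orbital; each =N– nitrogen is pyridine-type (lone pair in the sp² plane, one electron in the p orbital); the sulfur donates one lone pair from its p orbital. The ring is fully conjugated.
Tallying contributions gives 4 × 2 = 8 from the double-bond units + 2 from the S atom = 10.
Since 10 = 4·2 + 2, the ring meets the 4n+2 criterion.

Aromatic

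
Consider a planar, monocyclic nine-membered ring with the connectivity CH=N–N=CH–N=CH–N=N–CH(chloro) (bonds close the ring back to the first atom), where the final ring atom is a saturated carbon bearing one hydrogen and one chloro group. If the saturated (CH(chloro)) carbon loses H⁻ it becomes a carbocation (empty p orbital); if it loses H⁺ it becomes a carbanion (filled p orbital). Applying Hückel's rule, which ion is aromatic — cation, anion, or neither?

The anion

Both ions have a continuous loop of p orbitals — each ring atom is sp².
Cation: 4 × 2 + 0 = 8 π electrons → 4(2), antiaromatic.
Anion: 4 × 2 + 2 = 10 π electrons → 4(2)+2, aromatic.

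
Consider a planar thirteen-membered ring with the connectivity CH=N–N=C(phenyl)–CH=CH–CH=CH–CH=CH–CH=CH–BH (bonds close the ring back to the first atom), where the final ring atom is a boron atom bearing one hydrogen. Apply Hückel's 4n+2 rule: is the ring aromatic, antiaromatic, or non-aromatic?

The p orbitals form a continuous loop: each doubly-bonded ring atom is sp² with one p-orbital electron; the doubly-bonded nitrogens are pyridine-type — their lone pairs lie in the ring plane, leaving one electron in the p orbital; the boron has an empty p orbital. The ring is fully conjugated.
Counting π electrons: 6 × 2 = 12 from the double-bond units + 0 from the BH atom = 12.
12 = 4(3); a planar, fully conjugated 4n system is antiaromatic.

Antiaromatic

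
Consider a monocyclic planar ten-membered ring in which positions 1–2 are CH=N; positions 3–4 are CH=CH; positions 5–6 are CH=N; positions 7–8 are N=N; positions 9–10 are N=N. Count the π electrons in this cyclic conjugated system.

Check conjugation: the double-bond atoms are sp², each contributing one p electron; each =N– nitrogen is pyridine-type (lone pair in the sp² plane, one electron in the p orbital) — every position has a p orbital, so the cyclic π system is continuous.
Counting π electrons: 5 × 2 = 10 from the 5 double-bond units.

10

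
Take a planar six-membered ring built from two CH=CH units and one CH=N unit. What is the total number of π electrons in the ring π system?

Every ring atom contributes a p orbital perpendicular to the ring (each doubly-bonded ring atom is sp² with one p-orbital electron; each =N– nitrogen is pyridine-type (lone pair in the sp² plane, one electron in the p orbital)), so the π system is cyclic and fully conjugated.
Tallying contributions gives 3 × 2 = 6 from the 3 double-bond units.

6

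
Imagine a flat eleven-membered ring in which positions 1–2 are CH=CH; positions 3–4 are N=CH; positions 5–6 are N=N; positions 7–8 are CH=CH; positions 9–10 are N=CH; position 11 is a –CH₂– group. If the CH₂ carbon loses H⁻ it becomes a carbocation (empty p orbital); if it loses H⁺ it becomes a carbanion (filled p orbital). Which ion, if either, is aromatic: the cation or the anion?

Both ions have a continuous loop of p orbitals — each ring atom is sp².
Cation: 5 × 2 + 0 = 10 π electrons → 4(2)+2, aromatic.
Anion: 5 × 2 + 2 = 12 π electrons → 4(3), antiaromatic.

The cation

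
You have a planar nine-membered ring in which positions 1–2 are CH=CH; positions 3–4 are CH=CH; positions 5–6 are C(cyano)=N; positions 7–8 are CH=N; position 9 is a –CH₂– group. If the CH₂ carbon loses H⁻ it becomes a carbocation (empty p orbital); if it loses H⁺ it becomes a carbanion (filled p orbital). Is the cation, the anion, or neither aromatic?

Once that carbon is sp², every ring atom has a p orbital and both ions are fully conjugated.
Cation: 4 × 2 + 0 = 8 π electrons → 4(2), antiaromatic.
Anion: 4 × 2 + 2 = 10 π electrons → 4(2)+2, aromatic.

The anion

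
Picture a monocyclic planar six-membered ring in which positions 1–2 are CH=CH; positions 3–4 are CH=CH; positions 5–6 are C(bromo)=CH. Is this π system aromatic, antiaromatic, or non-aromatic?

Aromatic

The p orbitals form a continuous loop: the double-bond atoms are sp², each contributing one p electron. The ring is fully conjugated.
Counting π electrons: 3 × 2 = 6 from the 3 double-bond units.
With 6 π electrons (n = 1), the Hückel 4n+2 condition holds.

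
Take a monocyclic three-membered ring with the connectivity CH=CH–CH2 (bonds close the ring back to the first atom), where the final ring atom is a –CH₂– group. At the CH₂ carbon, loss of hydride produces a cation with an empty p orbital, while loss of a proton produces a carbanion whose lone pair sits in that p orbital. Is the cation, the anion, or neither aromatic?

In either ion the ring is fully conjugated: every atom, including the new sp² carbon, supplies a p orbital.
Cation: 1 × 2 + 0 = 2 π electrons → 4(0)+2, aromatic.
Anion: 1 × 2 + 2 = 4 π electrons → 4(1), antiaromatic.

The cation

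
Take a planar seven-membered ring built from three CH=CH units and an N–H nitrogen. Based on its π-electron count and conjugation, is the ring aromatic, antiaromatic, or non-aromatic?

Antiaromatic

Check conjugation: every atom in a ring double bond is sp² and brings one electron to the p orbital; the pyrrole-type nitrogen donates its lone pair from the p orbital — every position has a p orbital, so the cyclic π system is continuous.
Tallying contributions gives 3 × 2 = 6 from the double-bond units + 2 from the NH atom = 8.
A 4n π count (8, n = 2) in a planar conjugated ring means antiaromatic.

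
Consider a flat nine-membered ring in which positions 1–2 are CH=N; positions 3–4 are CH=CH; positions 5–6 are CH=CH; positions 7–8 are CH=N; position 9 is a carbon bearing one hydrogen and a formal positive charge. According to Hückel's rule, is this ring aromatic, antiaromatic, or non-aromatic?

Antiaromatic

Check conjugation: each doubly-bonded ring atom is sp² with one p-orbital electron; the doubly-bonded nitrogens are pyridine-type — their lone pairs lie in the ring plane, leaving one electron in the p orbital; the carbocation has an empty p orbital — every position has a p orbital, so the cyclic π system is continuous.
Counting π electrons: 4 × 2 = 8 from the double-bond units + 0 from the CH(+) atom = 8.
A 4n π count (8, n = 2) in a planar conjugated ring means antiaromatic.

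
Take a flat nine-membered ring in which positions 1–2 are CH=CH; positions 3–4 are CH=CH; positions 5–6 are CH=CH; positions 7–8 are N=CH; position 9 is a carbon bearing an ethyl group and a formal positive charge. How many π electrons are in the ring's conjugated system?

8

The p orbitals form a continuous loop: every atom in a ring double bond is sp² and brings one electron to the p orbital; each =N– nitrogen is pyridine-type (lone pair in the sp² plane, one electron in the p orbital); the carbocation has an empty p orbital. The ring is fully conjugated.
π-electron count: 4 × 2 = 8 from the double-bond units + 0 from the C(ethyl)(+) atom = 8.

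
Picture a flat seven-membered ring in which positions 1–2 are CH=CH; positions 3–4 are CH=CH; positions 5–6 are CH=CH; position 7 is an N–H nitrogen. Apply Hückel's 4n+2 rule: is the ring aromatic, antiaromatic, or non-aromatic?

All ring atoms are sp² and supply a p orbital to the ring (every atom in a ring double bond is sp² and brings one electron to the p orbital; the pyrrole-type nitrogen donates its lone pair from the p orbital); the conjugation is uninterrupted.
Adding the contributions, 3 × 2 = 6 from the double-bond units + 2 from the NH atom = 8.
With 8 = 4·2 π electrons, Hückel's rule classifies the planar ring as antiaromatic.

Antiaromatic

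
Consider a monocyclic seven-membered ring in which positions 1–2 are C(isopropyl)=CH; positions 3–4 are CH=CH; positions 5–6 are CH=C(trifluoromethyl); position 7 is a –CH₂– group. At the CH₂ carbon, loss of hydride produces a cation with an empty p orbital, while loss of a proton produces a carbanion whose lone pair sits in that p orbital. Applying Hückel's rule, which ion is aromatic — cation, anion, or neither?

The cation

Both ions have a continuous loop of p orbitals — each ring atom is sp².
Cation: 3 × 2 + 0 = 6 π electrons → 4(1)+2, aromatic.
Anion: 3 × 2 + 2 = 8 π electrons → 4(2), antiaromatic.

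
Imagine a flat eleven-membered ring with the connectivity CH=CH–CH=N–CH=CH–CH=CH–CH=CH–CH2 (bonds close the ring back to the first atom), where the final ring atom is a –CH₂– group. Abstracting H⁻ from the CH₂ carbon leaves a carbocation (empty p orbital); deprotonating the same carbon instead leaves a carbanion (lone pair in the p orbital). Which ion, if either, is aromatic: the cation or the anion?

In both ions every ring atom is sp² and contributes a p orbital, so both rings are fully conjugated.
Cation: 5 × 2 + 0 = 10 π electrons → 4(2)+2, aromatic.
Anion: 5 × 2 + 2 = 12 π electrons → 4(3), antiaromatic.

The cation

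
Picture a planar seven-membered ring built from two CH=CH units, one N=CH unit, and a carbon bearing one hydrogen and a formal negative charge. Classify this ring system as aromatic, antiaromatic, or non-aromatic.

Antiaromatic

All ring atoms are sp² and supply a p orbital to the ring (every atom in a ring double bond is sp² and brings one electron to the p orbital; each =N– nitrogen is pyridine-type (lone pair in the sp² plane, one electron in the p orbital); the carbanion's lone pair occupies the p orbital); the conjugation is uninterrupted.
Tallying contributions gives 3 × 2 = 6 from the double-bond units + 2 from the CH(-) atom = 8.
8 is a 4n count (n = 2), so the planar conjugated ring is antiaromatic.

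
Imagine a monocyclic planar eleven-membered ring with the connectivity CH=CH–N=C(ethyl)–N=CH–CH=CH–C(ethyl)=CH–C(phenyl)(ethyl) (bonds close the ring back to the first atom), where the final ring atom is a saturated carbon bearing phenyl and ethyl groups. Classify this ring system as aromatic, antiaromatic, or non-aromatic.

At the C(phenyl)(ethyl) position, that saturated carbon is sp³ and has no p orbital in the ring π system; the ring's p-orbital overlap is broken there.
Without a continuous loop of overlapping p orbitals the Hückel electron count never comes into play.

Non-aromatic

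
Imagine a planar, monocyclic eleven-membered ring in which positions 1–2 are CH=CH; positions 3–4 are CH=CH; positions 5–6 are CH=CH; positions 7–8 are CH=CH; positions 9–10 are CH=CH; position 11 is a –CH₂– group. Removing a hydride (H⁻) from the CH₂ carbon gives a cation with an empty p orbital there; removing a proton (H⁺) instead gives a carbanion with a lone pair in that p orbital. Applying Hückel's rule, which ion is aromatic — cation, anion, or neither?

Once that carbon is sp², every ring atom has a p orbital and both ions are fully conjugated.
Cation: 5 × 2 + 0 = 10 π electrons → 4(2)+2, aromatic.
Anion: 5 × 2 + 2 = 12 π electrons → 4(3), antiaromatic.

The cation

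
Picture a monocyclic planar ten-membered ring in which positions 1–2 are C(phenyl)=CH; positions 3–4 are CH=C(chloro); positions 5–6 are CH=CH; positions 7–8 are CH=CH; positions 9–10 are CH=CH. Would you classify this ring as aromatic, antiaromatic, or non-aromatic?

Check conjugation: each doubly-bonded ring atom is sp² with one p-orbital electron — every position has a p orbital, so the cyclic π system is continuous.
Tallying contributions gives 5 × 2 = 10 from the 5 double-bond units.
10 = 4(2) + 2, which satisfies Hückel's 4n+2 rule.

Aromatic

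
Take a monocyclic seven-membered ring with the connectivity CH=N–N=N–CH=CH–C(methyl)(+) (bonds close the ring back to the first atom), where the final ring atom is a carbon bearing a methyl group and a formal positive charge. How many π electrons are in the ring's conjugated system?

6

Check conjugation: every atom in a ring double bond is sp² and brings one electron to the p orbital; the doubly-bonded nitrogens are pyridine-type — their lone pairs lie in the ring plane, leaving one electron in the p orbital; the carbocation has an empty p orbital — every position has a p orbital, so the cyclic π system is continuous.
Adding the contributions, 3 × 2 = 6 from the double-bond units + 0 from the C(methyl)(+) atom = 6.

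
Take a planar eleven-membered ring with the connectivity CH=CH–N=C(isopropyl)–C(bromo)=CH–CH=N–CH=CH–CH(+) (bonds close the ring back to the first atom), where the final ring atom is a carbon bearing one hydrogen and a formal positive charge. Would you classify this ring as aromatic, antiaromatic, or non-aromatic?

Aromatic

The p orbitals form a continuous loop: each doubly-bonded ring atom is sp² with one p-orbital electron; the doubly-bonded nitrogens are pyridine-type — their lone pairs lie in the ring plane, leaving one electron in the p orbital; the carbocation has an empty p orbital. The ring is fully conjugated.
Counting π electrons: 5 × 2 = 10 from the double-bond units + 0 from the CH(+) atom = 10.
Since 10 = 4·2 + 2, the ring meets the 4n+2 criterion.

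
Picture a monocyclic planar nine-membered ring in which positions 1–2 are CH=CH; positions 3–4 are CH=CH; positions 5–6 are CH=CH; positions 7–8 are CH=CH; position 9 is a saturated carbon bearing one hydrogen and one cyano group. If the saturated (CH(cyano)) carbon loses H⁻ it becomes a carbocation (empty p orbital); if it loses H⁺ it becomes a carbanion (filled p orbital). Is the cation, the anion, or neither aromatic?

In both ions every ring atom is sp² and contributes a p orbital, so both rings are fully conjugated.
Cation: 4 × 2 + 0 = 8 π electrons → 4(2), antiaromatic.
Anion: 4 × 2 + 2 = 10 π electrons → 4(2)+2, aromatic.

The anion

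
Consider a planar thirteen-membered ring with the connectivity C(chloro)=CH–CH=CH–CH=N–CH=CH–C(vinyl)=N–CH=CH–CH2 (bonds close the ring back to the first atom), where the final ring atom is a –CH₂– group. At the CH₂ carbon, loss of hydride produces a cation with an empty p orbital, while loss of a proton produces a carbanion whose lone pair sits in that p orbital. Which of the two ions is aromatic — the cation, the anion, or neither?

The anion

Both ions have a continuous loop of p orbitals — each ring atom is sp².
Cation: 6 × 2 + 0 = 12 π electrons → 4(3), antiaromatic.
Anion: 6 × 2 + 2 = 14 π electrons → 4(3)+2, aromatic.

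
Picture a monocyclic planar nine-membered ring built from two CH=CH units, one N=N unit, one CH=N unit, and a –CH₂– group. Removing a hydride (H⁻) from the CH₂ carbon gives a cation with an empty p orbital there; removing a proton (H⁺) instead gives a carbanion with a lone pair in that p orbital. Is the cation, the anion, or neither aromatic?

The anion

Once that carbon is sp², every ring atom has a p orbital and both ions are fully conjugated.
Cation: 4 × 2 + 0 = 8 π electrons → 4(2), antiaromatic.
Anion: 4 × 2 + 2 = 10 π electrons → 4(2)+2, aromatic.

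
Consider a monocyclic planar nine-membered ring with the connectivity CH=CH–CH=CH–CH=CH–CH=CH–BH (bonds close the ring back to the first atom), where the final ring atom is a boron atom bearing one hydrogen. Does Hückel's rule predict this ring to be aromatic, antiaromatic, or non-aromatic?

Antiaromatic

Every ring atom contributes a p orbital perpendicular to the ring (the double-bond atoms are sp², each contributing one p electron; the boron has an empty p orbital), so the π system is cyclic and fully conjugated.
Adding the contributions, 4 × 2 = 8 from the double-bond units + 0 from the BH atom = 8.
A 4n π count (8, n = 2) in a planar conjugated ring means antiaromatic.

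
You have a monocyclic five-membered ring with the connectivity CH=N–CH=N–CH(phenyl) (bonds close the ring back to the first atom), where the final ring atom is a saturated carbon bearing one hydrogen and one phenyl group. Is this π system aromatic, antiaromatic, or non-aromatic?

Non-aromatic

At the CH(phenyl) position, that saturated carbon is sp³ and has no p orbital in the ring π system; the ring's p-orbital overlap is broken there.
Hückel's rule only applies to fully conjugated rings, so this one is simply non-aromatic.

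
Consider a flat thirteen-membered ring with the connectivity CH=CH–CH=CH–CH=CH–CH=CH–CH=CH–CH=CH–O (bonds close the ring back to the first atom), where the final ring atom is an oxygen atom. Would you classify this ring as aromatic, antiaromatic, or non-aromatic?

Aromatic

Every ring atom contributes a p orbital perpendicular to the ring (each doubly-bonded ring atom is sp² with one p-orbital electron; the oxygen donates one lone pair from its p orbital), so the π system is cyclic and fully conjugated.
π-electron count: 6 × 2 = 12 from the double-bond units + 2 from the O atom = 14.
Since 14 = 4·3 + 2, the ring meets the 4n+2 criterion.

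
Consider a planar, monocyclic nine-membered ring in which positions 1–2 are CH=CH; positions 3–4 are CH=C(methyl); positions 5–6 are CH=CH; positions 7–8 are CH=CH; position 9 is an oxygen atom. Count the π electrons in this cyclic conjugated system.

10

Every ring atom contributes a p orbital perpendicular to the ring (every atom in a ring double bond is sp² and brings one electron to the p orbital; the oxygen donates one lone pair from its p orbital), so the π system is cyclic and fully conjugated.
Adding the contributions, 4 × 2 = 8 from the double-bond units + 2 from the O atom = 10.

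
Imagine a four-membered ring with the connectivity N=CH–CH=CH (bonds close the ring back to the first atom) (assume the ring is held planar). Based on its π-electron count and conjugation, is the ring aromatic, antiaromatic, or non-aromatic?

Every ring atom contributes a p orbital perpendicular to the ring (the double-bond atoms are sp², each contributing one p electron; each =N– nitrogen is pyridine-type (lone pair in the sp² plane, one electron in the p orbital)), so the π system is cyclic and fully conjugated.
Tallying contributions gives 2 × 2 = 4 from the 2 double-bond units.
With 4 = 4·1 π electrons, Hückel's rule classifies the planar ring as antiaromatic.

Antiaromatic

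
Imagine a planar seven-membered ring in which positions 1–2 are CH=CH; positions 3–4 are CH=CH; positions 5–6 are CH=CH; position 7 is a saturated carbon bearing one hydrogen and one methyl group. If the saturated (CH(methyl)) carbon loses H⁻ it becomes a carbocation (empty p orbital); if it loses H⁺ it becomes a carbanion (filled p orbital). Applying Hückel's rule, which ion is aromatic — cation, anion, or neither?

In both ions every ring atom is sp² and contributes a p orbital, so both rings are fully conjugated.
Cation: 3 × 2 + 0 = 6 π electrons → 4(1)+2, aromatic.
Anion: 3 × 2 + 2 = 8 π electrons → 4(2), antiaromatic.

The cation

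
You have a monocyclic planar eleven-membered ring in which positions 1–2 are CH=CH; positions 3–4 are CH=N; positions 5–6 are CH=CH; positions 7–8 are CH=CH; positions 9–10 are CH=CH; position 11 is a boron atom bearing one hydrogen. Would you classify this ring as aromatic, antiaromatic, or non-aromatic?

Aromatic

All ring atoms are sp² and supply a p orbital to the ring (each doubly-bonded ring atom is sp² with one p-orbital electron; the doubly-bonded nitrogens are pyridine-type — their lone pairs lie in the ring plane, leaving one electron in the p orbital; the boron has an empty p orbital); the conjugation is uninterrupted.
Counting π electrons: 5 × 2 = 10 from the double-bond units + 0 from the BH atom = 10.
10 = 4(2) + 2, which satisfies Hückel's 4n+2 rule.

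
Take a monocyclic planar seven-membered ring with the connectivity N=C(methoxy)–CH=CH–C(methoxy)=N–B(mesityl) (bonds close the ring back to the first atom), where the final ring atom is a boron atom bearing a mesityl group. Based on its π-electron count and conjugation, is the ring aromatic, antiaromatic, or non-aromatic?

All ring atoms are sp² and supply a p orbital to the ring (the double-bond atoms are sp², each contributing one p electron; the doubly-bonded nitrogens are pyridine-type — their lone pairs lie in the ring plane, leaving one electron in the p orbital; the boron has an empty p orbital); the conjugation is uninterrupted.
π-electron count: 3 × 2 = 6 from the double-bond units + 0 from the B(mesityl) atom = 6.
6 = 4(1) + 2, which satisfies Hückel's 4n+2 rule.

Aromatic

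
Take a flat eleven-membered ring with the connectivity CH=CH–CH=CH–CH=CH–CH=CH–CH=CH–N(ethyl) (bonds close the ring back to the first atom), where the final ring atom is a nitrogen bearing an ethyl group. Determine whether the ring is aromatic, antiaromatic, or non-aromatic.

Antiaromatic

All ring atoms are sp² and supply a p orbital to the ring (the double-bond atoms are sp², each contributing one p electron; the pyrrole-type nitrogen donates its lone pair from the p orbital); the conjugation is uninterrupted.
Counting π electrons: 5 × 2 = 10 from the double-bond units + 2 from the N(ethyl) atom = 12.
A 4n π count (12, n = 3) in a planar conjugated ring means antiaromatic.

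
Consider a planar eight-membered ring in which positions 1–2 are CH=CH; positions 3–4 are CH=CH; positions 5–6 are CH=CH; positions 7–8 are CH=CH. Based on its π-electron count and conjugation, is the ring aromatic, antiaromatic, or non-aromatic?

Every ring atom contributes a p orbital perpendicular to the ring (every atom in a ring double bond is sp² and brings one electron to the p orbital), so the π system is cyclic and fully conjugated.
Tallying contributions gives 4 × 2 = 8 from the 4 double-bond units.
8 = 4(2); a planar, fully conjugated 4n system is antiaromatic.
This is cyclooctatetraene.

Antiaromatic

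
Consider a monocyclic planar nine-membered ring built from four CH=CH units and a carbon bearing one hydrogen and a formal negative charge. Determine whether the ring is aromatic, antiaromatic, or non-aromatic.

The p orbitals form a continuous loop: each doubly-bonded ring atom is sp² with one p-orbital electron; the carbanion's lone pair occupies the p orbital. The ring is fully conjugated.
Adding the contributions, 4 × 2 = 8 from the double-bond units + 2 from the CH(-) atom = 10.
Since 10 = 4·2 + 2, the ring meets the 4n+2 criterion.

Aromatic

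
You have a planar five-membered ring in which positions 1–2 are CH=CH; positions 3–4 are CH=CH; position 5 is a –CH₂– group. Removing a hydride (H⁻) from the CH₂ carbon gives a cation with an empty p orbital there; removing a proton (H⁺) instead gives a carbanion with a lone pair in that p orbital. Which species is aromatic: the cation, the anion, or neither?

The anion

Once that carbon is sp², every ring atom has a p orbital and both ions are fully conjugated.
Cation: 2 × 2 + 0 = 4 π electrons → 4(1), antiaromatic.
Anion: 2 × 2 + 2 = 6 π electrons → 4(1)+2, aromatic.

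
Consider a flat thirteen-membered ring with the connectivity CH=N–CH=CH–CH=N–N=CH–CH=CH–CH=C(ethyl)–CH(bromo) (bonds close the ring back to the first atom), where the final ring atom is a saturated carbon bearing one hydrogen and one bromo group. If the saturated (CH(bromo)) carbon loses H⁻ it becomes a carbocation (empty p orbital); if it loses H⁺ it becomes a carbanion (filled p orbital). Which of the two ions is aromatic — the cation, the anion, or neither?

The anion

Both ions have a continuous loop of p orbitals — each ring atom is sp².
Cation: 6 × 2 + 0 = 12 π electrons → 4(3), antiaromatic.
Anion: 6 × 2 + 2 = 14 π electrons → 4(3)+2, aromatic.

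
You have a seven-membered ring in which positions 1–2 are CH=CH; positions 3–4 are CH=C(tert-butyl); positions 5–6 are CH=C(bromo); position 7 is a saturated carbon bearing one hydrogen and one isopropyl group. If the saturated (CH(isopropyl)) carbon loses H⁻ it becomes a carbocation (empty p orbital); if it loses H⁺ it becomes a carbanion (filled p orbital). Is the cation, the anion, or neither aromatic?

In both ions every ring atom is sp² and contributes a p orbital, so both rings are fully conjugated.
Cation: 3 × 2 + 0 = 6 π electrons → 4(1)+2, aromatic.
Anion: 3 × 2 + 2 = 8 π electrons → 4(2), antiaromatic.

The cation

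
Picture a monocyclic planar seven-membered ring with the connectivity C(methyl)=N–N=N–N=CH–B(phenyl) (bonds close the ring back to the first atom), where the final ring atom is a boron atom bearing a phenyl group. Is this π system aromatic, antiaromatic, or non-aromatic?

Aromatic

Check conjugation: the double-bond atoms are sp², each contributing one p electron; each sp² =N– keeps its lone pair in-plane and puts one electron into the π system; the boron has an empty p orbital — every position has a p orbital, so the cyclic π system is continuous.
π-electron count: 3 × 2 = 6 from the double-bond units + 0 from the B(phenyl) atom = 6.
6 = 4(1) + 2, which satisfies Hückel's 4n+2 rule.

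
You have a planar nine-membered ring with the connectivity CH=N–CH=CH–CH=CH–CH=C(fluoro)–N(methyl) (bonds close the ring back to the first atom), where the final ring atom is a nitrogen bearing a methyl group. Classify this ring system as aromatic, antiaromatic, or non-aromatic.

The p orbitals form a continuous loop: each doubly-bonded ring atom is sp² with one p-orbital electron; the doubly-bonded nitrogens are pyridine-type — their lone pairs lie in the ring plane, leaving one electron in the p orbital; the pyrrole-type nitrogen donates its lone pair from the p orbital. The ring is fully conjugated.
Counting π electrons: 4 × 2 = 8 from the double-bond units + 2 from the N(methyl) atom = 10.
Since 10 = 4·2 + 2, the ring meets the 4n+2 criterion.

Aromatic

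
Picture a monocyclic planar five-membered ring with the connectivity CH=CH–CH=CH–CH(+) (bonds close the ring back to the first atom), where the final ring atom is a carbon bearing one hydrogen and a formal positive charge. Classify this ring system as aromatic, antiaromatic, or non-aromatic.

Antiaromatic

Check conjugation: every atom in a ring double bond is sp² and brings one electron to the p orbital; the carbocation has an empty p orbital — every position has a p orbital, so the cyclic π system is continuous.
Adding the contributions, 2 × 2 = 4 from the double-bond units + 0 from the CH(+) atom = 4.
A 4n π count (4, n = 1) in a planar conjugated ring means antiaromatic.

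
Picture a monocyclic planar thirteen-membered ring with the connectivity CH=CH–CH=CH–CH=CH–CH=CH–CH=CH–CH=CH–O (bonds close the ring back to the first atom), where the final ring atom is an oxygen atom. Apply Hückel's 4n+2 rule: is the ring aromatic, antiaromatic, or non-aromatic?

Every ring atom contributes a p orbital perpendicular to the ring (every atom in a ring double bond is sp² and brings one electron to the p orbital; the oxygen donates one lone pair from its p orbital), so the π system is cyclic and fully conjugated.
π-electron count: 6 × 2 = 12 from the double-bond units + 2 from the O atom = 14.
14 = 4(3) + 2, which satisfies Hückel's 4n+2 rule.

Aromatic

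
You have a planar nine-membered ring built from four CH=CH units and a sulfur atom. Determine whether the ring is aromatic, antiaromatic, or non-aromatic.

All ring atoms are sp² and supply a p orbital to the ring (every atom in a ring double bond is sp² and brings one electron to the p orbital; the sulfur donates one lone pair from its p orbital); the conjugation is uninterrupted.
Adding the contributions, 4 × 2 = 8 from the double-bond units + 2 from the S atom = 10.
That gives a 4n+2 count (10, n = 2).

Aromatic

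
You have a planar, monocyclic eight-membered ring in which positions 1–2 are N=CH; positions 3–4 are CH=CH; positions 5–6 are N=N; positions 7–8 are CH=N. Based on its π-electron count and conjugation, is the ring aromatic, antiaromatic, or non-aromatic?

Every ring atom contributes a p orbital perpendicular to the ring (each doubly-bonded ring atom is sp² with one p-orbital electron; each sp² =N– keeps its lone pair in-plane and puts one electron into the π system), so the π system is cyclic and fully conjugated.
Adding the contributions, 4 × 2 = 8 from the 4 double-bond units.
8 = 4(2); a planar, fully conjugated 4n system is antiaromatic.

Antiaromatic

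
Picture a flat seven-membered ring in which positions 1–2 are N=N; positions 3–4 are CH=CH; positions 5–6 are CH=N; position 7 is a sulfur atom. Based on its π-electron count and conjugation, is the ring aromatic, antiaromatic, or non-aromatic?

Antiaromatic

The p orbitals form a continuous loop: the double-bond atoms are sp², each contributing one p electron; each =N– nitrogen is pyridine-type (lone pair in the sp² plane, one electron in the p orbital); the sulfur donates one lone pair from its p orbital. The ring is fully conjugated.
π-electron count: 3 × 2 = 6 from the double-bond units + 2 from the S atom = 8.
A 4n π count (8, n = 2) in a planar conjugated ring means antiaromatic.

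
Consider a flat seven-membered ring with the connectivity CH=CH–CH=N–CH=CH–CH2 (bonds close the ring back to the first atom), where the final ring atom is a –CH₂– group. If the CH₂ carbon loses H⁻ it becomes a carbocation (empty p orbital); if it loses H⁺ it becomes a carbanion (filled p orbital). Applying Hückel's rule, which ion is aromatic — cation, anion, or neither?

In either ion the ring is fully conjugated: every atom, including the new sp² carbon, supplies a p orbital.
Cation: 3 × 2 + 0 = 6 π electrons → 4(1)+2, aromatic.
Anion: 3 × 2 + 2 = 8 π electrons → 4(2), antiaromatic.

The cation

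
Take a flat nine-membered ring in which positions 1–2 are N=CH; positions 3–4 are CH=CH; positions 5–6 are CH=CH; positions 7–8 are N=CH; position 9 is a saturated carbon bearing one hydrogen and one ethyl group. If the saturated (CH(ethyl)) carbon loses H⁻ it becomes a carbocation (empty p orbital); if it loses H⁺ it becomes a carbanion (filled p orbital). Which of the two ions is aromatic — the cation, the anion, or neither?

Once that carbon is sp², every ring atom has a p orbital and both ions are fully conjugated.
Cation: 4 × 2 + 0 = 8 π electrons → 4(2), antiaromatic.
Anion: 4 × 2 + 2 = 10 π electrons → 4(2)+2, aromatic.

The anion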